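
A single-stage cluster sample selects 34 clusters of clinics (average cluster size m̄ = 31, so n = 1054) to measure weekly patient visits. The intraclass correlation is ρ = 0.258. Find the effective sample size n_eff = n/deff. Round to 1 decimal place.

deff = 1 + (31 − 1)·0.258 = 1 + 7.74 = 8.74.
n_eff = 1054 / 8.74 = 120.6.

120.6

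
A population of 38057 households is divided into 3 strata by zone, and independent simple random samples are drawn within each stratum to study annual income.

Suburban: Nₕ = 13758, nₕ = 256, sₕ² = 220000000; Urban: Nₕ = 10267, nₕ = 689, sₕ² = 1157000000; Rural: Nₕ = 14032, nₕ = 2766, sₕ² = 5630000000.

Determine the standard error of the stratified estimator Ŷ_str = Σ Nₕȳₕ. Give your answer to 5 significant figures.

2.5427 × 10^7

Var(Ŷ_str) = Σₕ Nₕ²(1 − fₕ)sₕ²/nₕ.
Suburban: 13758²·(1 − 256/13758)·220000000/256 = 1.5963794 × 10^14.
Urban: 10267²·(1 − 689/10267)·1157000000/689 = 1.6513249 × 10^14.
Rural: 14032²·(1 − 2766/14032)·5630000000/2766 = 3.2176999 × 10^14.
Sum = 6.4654042 × 10^14.
SE = √(6.4654042 × 10^14) = 2.5427 × 10^7.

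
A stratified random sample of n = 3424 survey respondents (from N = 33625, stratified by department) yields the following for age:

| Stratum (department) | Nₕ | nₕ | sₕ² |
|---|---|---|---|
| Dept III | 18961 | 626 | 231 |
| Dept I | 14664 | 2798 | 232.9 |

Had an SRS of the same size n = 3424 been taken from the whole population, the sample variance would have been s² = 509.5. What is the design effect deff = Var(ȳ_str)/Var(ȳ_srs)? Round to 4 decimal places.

0.9448

Var(ȳ_str) = Σ Wₕ²(1−fₕ)sₕ²/nₕ with Wₕ = Nₕ/33625:
  Dept III: (18961/33625)²·(1−626/18961)·231/626 = 0.11346325
  Dept I: (14664/33625)²·(1−2798/14664)·232.9/2798 = 0.012810143
  → Var(ȳ_str) = 0.12627339.
Var(ȳ_srs) = (1 − 3424/33625)·509.5/3424 = 0.13365015.
deff = 0.12627339 / 0.13365015 = 0.9448.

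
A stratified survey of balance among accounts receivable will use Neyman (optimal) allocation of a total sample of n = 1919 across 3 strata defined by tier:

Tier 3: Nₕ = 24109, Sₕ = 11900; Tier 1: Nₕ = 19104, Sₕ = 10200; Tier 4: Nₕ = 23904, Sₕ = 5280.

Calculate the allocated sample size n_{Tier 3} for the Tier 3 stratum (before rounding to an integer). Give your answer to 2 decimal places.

Neyman allocation: nₕ = n·NₕSₕ / Σⱼ NⱼSⱼ.
Σ NⱼSⱼ = 24109·11900 + 19104·10200 + 23904·5280 = 6.0797102 × 10^8.
n_{Tier 3} = 1919·24109·11900 / (6.0797102 × 10^8) = 905.56.

905.56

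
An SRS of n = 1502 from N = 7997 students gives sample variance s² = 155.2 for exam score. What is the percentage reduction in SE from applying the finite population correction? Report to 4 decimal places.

9.8790

f = n/N = 1502/7997 = 0.18782043.
SE_no-fpc = √(s²/n) = 0.32144812; SE_fpc = √((1−f)s²/n) = 0.28969228.
Ratio = √(1−f) = 0.90121006. Reduction = 100·(1 − 0.90121006) = 9.8790%.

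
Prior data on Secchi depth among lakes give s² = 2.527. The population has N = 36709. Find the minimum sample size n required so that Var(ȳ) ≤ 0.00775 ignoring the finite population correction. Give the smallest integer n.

327

Without fpc, n₀ = s²/D = 2.527/0.00775 = 326.0645.
Rounding up, n = 327.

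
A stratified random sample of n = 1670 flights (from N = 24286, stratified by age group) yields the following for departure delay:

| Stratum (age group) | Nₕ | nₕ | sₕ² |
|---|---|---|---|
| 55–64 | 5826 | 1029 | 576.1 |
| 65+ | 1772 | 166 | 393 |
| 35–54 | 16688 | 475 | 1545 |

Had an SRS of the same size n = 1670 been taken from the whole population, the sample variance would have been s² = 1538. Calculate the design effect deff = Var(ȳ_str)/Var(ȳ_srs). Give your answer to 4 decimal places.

Var(ȳ_str) = Σ Wₕ²(1−fₕ)sₕ²/nₕ with Wₕ = Nₕ/24286:
  55–64: (5826/24286)²·(1−1029/5826)·576.1/1029 = 0.026528379
  65+: (1772/24286)²·(1−166/1772)·393/166 = 0.011423041
  35–54: (16688/24286)²·(1−475/16688)·1545/475 = 1.4920747
  → Var(ȳ_str) = 1.5300261.
Var(ȳ_srs) = (1 − 1670/24286)·1538/1670 = 0.85762942.
deff = 1.5300261 / 0.85762942 = 1.7840.

1.7840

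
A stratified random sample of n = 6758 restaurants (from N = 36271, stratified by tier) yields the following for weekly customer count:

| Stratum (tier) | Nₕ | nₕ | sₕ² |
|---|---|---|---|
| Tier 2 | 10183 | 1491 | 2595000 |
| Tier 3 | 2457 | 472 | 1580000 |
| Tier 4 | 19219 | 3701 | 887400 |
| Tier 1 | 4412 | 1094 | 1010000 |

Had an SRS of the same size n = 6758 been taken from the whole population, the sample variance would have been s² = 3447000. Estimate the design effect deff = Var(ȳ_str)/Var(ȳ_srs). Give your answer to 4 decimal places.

0.4678

Var(ȳ_str) = Σ Wₕ²(1−fₕ)sₕ²/nₕ with Wₕ = Nₕ/36271:
  Tier 2: (10183/36271)²·(1−1491/10183)·2595000/1491 = 117.0944
  Tier 3: (2457/36271)²·(1−472/2457)·1580000/472 = 12.409712
  Tier 4: (19219/36271)²·(1−3701/19219)·887400/3701 = 54.356041
  Tier 1: (4412/36271)²·(1−1094/4412)·1010000/1094 = 10.27299
  → Var(ȳ_str) = 194.13314.
Var(ȳ_srs) = (1 − 6758/36271)·3447000/6758 = 415.02755.
deff = 194.13314 / 415.02755 = 0.4678.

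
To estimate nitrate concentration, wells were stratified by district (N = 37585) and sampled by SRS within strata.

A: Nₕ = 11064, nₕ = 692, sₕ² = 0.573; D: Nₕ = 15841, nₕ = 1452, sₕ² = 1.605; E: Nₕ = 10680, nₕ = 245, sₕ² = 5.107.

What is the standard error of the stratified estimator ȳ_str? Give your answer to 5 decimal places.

Var(ȳ_str) = Σₕ Wₕ²(1 − fₕ)sₕ²/nₕ with Wₕ = Nₕ/N, N = 37585.
A: Wₕ = 0.29437276; term = 0.29437276²·(1 − 0.06254519)·0.573/692 = 6.7265766 × 10^-5.
D: Wₕ = 0.42147133; term = 0.42147133²·(1 − 0.09166088)·1.605/1452 = 1.7835797 × 10^-4.
E: Wₕ = 0.28415591; term = 0.28415591²·(1 − 0.02294007)·5.107/245 = 0.0016445019.
Sum = 0.0018901256.
SE = √(0.0018901256) = 0.04348.

0.04348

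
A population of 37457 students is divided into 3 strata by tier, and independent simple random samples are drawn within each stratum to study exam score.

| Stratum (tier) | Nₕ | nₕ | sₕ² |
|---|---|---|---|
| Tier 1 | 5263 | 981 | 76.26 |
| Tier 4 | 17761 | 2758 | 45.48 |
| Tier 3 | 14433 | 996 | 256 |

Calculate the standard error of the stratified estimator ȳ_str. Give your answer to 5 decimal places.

Var(ȳ_str) = Σₕ Wₕ²(1 − fₕ)sₕ²/nₕ with Wₕ = Nₕ/N, N = 37457.
Tier 1: Wₕ = 0.14050778; term = 0.14050778²·(1 − 0.18639559)·76.26/981 = 0.0012486532.
Tier 4: Wₕ = 0.47417038; term = 0.47417038²·(1 − 0.15528405)·45.48/2758 = 0.0031318845.
Tier 3: Wₕ = 0.38532184; term = 0.38532184²·(1 − 0.06900852)·256/996 = 0.03552823.
Sum = 0.039908768.
SE = √(0.039908768) = 0.19977.

0.19977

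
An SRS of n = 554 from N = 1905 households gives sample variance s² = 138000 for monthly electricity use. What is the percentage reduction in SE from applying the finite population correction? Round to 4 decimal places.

15.7868

f = n/N = 554/1905 = 0.29081365.
SE_no-fpc = √(s²/n) = 15.782822; SE_fpc = √((1−f)s²/n) = 13.29122.
Ratio = √(1−f) = 0.84213203. Reduction = 100·(1 − 0.84213203) = 15.7868%.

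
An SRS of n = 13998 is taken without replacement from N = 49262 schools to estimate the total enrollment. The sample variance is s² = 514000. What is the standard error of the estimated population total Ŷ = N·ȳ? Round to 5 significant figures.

252560

Var(Ŷ) = N²·Var(ȳ) = N²·(1 − n/N)·s²/n.
f = 13998/49262 = 0.28415411; Var(ȳ) = 0.71584589·514000/13998 = 26.285525.
Var(Ŷ) = 49262² · 26.285525 = 6.3788257 × 10^10.
SE(Ŷ) = √(6.3788257 × 10^10) = 252560.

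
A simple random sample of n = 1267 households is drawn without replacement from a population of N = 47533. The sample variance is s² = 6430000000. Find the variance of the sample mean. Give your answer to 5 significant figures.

4.9397 × 10^6

Under SRS without replacement, Var(ȳ) = (1 − f)·s²/n with f = n/N = 1267/47533 = 0.02665517.
Var(ȳ) = (1 − 0.02665517)·6430000000/1267 = 0.97334483·5.0749803 × 10^6 = 4.9397058 × 10^6.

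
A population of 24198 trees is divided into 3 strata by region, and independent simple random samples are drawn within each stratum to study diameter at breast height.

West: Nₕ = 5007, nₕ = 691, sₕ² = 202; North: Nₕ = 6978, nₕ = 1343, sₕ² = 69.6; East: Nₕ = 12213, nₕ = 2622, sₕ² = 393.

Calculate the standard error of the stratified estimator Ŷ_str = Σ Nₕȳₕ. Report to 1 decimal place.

Var(Ŷ_str) = Σₕ Nₕ²(1 − fₕ)sₕ²/nₕ.
West: 5007²·(1 − 691/5007)·202/691 = 6.3173123 × 10^6.
North: 6978²·(1 − 1343/6978)·69.6/1343 = 2.0377838 × 10^6.
East: 12213²·(1 − 2622/12213)·393/2622 = 1.755683 × 10^7.
Sum = 2.5911926 × 10^7.
SE = √(2.5911926 × 10^7) = 5090.4.

5090.4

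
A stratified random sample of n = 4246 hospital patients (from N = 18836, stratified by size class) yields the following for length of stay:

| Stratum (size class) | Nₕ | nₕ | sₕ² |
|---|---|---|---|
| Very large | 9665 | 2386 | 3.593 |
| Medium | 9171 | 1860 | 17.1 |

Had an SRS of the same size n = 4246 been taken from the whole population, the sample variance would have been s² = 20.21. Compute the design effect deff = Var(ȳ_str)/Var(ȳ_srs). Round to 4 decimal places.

Var(ȳ_str) = Σ Wₕ²(1−fₕ)sₕ²/nₕ with Wₕ = Nₕ/18836:
  Very large: (9665/18836)²·(1−2386/9665)·3.593/2386 = 2.9859532 × 10^-4
  Medium: (9171/18836)²·(1−1860/9171)·17.1/1860 = 0.0017373979
  → Var(ȳ_str) = 0.0020359932.
Var(ȳ_srs) = (1 − 4246/18836)·20.21/4246 = 0.0036868285.
deff = 0.0020359932 / 0.0036868285 = 0.5522.

0.5522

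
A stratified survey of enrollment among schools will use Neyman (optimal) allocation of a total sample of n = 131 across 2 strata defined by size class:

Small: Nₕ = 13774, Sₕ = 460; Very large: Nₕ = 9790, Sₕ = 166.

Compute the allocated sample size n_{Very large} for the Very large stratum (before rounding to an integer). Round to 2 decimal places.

Neyman allocation: nₕ = n·NₕSₕ / Σⱼ NⱼSⱼ.
Σ NⱼSⱼ = 13774·460 + 9790·166 = 7.96118 × 10^6.
n_{Very large} = 131·9790·166 / (7.96118 × 10^6) = 26.74.

26.74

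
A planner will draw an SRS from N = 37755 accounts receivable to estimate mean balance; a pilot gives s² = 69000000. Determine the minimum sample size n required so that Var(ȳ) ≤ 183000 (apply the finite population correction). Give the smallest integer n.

Without fpc, n₀ = s²/D = 69000000/183000 = 377.0492.
With fpc, (1 − n/N)·s²/n ≤ D requires n ≥ n₀/(1 + n₀/N) = 377.0492/(1 + 377.0492/37755) = 373.3209.
Rounding up, n = 374.

374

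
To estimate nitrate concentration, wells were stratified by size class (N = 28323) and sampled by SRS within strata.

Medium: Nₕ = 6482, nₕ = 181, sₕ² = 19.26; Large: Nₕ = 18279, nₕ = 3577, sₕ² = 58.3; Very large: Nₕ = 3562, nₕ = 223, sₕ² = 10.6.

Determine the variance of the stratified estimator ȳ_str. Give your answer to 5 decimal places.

Var(ȳ_str) = Σₕ Wₕ²(1 − fₕ)sₕ²/nₕ with Wₕ = Nₕ/N, N = 28323.
Medium: Wₕ = 0.22885994; term = 0.22885994²·(1 − 0.02792348)·19.26/181 = 0.0054177344.
Large: Wₕ = 0.64537655; term = 0.64537655²·(1 − 0.19568904)·58.3/3577 = 0.005460092.
Very large: Wₕ = 0.12576351; term = 0.12576351²·(1 − 0.06260528)·10.6/223 = 7.0474634 × 10^-4.
Sum = 0.011582573.

0.01158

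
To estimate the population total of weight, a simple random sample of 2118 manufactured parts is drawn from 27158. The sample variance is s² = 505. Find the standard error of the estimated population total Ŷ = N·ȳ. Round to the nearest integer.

12734

Var(Ŷ) = N²·Var(ȳ) = N²·(1 − n/N)·s²/n.
f = 2118/27158 = 0.07798807; Var(ȳ) = 0.92201193·505/2118 = 0.21983759.
Var(Ŷ) = 27158² · 0.21983759 = 1.6214275 × 10^8.
SE(Ŷ) = √(1.6214275 × 10^8) = 12734.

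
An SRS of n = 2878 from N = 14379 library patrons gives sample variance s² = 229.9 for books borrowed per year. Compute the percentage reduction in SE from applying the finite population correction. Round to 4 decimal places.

f = n/N = 2878/14379 = 0.20015300.
SE_no-fpc = √(s²/n) = 0.2826338; SE_fpc = √((1−f)s²/n) = 0.25277118.
Ratio = √(1−f) = 0.89434166. Reduction = 100·(1 − 0.89434166) = 10.5658%.

10.5658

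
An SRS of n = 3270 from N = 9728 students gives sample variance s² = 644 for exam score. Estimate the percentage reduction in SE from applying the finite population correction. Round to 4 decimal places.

18.5226

f = n/N = 3270/9728 = 0.33614309.
SE_no-fpc = √(s²/n) = 0.44378136; SE_fpc = √((1−f)s²/n) = 0.36158158.
Ratio = √(1−f) = 0.81477415. Reduction = 100·(1 − 0.81477415) = 18.5226%.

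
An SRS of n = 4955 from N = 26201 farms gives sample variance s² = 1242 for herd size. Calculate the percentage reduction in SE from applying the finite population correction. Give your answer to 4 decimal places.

f = n/N = 4955/26201 = 0.18911492.
SE_no-fpc = √(s²/n) = 0.50065547; SE_fpc = √((1−f)s²/n) = 0.45083604.
Ratio = √(1−f) = 0.90049158. Reduction = 100·(1 − 0.90049158) = 9.9508%.

9.9508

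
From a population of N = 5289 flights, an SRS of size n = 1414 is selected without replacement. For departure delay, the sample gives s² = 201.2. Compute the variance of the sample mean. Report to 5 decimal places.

0.10425

Under SRS without replacement, Var(ȳ) = (1 − f)·s²/n with f = n/N = 1414/5289 = 0.26734732.
Var(ȳ) = (1 − 0.26734732)·201.2/1414 = 0.73265268·0.14229137 = 0.10425015.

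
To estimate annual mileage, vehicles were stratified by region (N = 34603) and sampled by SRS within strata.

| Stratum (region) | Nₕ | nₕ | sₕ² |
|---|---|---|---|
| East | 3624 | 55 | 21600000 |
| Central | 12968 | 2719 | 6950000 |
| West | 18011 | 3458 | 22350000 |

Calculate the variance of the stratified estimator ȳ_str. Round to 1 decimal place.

Var(ȳ_str) = Σₕ Wₕ²(1 − fₕ)sₕ²/nₕ with Wₕ = Nₕ/N, N = 34603.
East: Wₕ = 0.10473080; term = 0.10473080²·(1 − 0.01517660)·21600000/55 = 4242.2699.
Central: Wₕ = 0.37476519; term = 0.37476519²·(1 − 0.20966996)·6950000/2719 = 283.72825.
West: Wₕ = 0.52050400; term = 0.52050400²·(1 − 0.19199378)·22350000/3458 = 1414.8663.
Sum = 5940.8645.

5940.9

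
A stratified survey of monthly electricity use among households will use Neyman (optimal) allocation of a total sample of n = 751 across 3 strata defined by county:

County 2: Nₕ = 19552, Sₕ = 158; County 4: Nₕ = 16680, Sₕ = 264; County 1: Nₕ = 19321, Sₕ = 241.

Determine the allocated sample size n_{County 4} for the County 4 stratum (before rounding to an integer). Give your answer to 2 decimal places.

272.20

Neyman allocation: nₕ = n·NₕSₕ / Σⱼ NⱼSⱼ.
Σ NⱼSⱼ = 19552·158 + 16680·264 + 19321·241 = 1.2149097 × 10^7.
n_{County 4} = 751·16680·264 / (1.2149097 × 10^7) = 272.20.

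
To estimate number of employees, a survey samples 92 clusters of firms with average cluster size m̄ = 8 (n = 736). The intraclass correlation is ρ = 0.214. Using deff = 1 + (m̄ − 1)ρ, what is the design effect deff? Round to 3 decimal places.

deff = 1 + (8 − 1)·0.214 = 1 + 1.498 = 2.498.

2.498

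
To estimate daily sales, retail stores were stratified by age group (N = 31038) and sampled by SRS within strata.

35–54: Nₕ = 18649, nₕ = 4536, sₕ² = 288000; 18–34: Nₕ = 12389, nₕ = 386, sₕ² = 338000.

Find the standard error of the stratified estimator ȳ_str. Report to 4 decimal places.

Var(ȳ_str) = Σₕ Wₕ²(1 − fₕ)sₕ²/nₕ with Wₕ = Nₕ/N, N = 31038.
35–54: Wₕ = 0.60084413; term = 0.60084413²·(1 − 0.24323020)·288000/4536 = 17.346301.
18–34: Wₕ = 0.39915587; term = 0.39915587²·(1 − 0.03115667)·338000/386 = 135.16617.
Sum = 152.51247.
SE = √(152.51247) = 12.3496.

12.3496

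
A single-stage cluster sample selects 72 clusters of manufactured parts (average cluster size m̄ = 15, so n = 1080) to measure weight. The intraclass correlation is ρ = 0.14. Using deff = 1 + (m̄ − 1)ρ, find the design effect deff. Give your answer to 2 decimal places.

deff = 1 + (15 − 1)·0.14 = 1 + 1.96 = 2.96.

2.96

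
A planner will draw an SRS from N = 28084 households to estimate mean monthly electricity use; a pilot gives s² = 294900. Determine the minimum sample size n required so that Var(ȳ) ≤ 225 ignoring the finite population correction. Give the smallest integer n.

1311

Without fpc, n₀ = s²/D = 294900/225 = 1310.6667.
Rounding up, n = 1311.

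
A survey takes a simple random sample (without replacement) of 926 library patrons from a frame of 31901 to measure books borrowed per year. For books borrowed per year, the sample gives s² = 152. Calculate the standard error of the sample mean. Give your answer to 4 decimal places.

0.3992

Under SRS without replacement, Var(ȳ) = (1 − f)·s²/n with f = n/N = 926/31901 = 0.02902730.
Var(ȳ) = (1 − 0.02902730)·152/926 = 0.97097270·0.16414687 = 0.15938213.
SE(ȳ) = √(0.15938213) = 0.3992.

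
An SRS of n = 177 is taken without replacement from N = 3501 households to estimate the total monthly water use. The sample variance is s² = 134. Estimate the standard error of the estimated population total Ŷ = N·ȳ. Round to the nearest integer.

2968

Var(Ŷ) = N²·Var(ȳ) = N²·(1 − n/N)·s²/n.
f = 177/3501 = 0.05055698; Var(ȳ) = 0.94944302·134/177 = 0.71878737.
Var(Ŷ) = 3501² · 0.71878737 = 8.8101775 × 10^6.
SE(Ŷ) = √(8.8101775 × 10^6) = 2968.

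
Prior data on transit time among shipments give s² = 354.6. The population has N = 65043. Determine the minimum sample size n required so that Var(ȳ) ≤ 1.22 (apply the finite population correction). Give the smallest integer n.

Without fpc, n₀ = s²/D = 354.6/1.22 = 290.6557.
With fpc, (1 − n/N)·s²/n ≤ D requires n ≥ n₀/(1 + n₀/N) = 290.6557/(1 + 290.6557/65043) = 289.3626.
Rounding up, n = 290.

290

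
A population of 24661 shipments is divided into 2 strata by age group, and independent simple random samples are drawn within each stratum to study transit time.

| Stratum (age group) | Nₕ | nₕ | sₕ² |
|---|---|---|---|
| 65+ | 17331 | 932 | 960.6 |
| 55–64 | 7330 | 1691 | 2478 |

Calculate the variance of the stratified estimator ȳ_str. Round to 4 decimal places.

Var(ȳ_str) = Σₕ Wₕ²(1 − fₕ)sₕ²/nₕ with Wₕ = Nₕ/N, N = 24661.
65+: Wₕ = 0.70276956; term = 0.70276956²·(1 − 0.05377647)·960.6/932 = 0.48166633.
55–64: Wₕ = 0.29723044; term = 0.29723044²·(1 − 0.23069577)·2478/1691 = 0.099596115.
Sum = 0.58126245.

0.5813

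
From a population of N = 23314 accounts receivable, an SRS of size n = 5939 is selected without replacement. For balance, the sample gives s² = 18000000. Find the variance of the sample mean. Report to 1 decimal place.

Under SRS without replacement, Var(ȳ) = (1 − f)·s²/n with f = n/N = 5939/23314 = 0.25473964.
Var(ȳ) = (1 − 0.25473964)·18000000/5939 = 0.74526036·3030.8133 = 2258.745.

2258.7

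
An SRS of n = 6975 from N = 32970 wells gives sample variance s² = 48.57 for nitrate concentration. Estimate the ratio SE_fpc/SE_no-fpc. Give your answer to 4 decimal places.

f = n/N = 6975/32970 = 0.21155596.
SE_no-fpc = √(s²/n) = 0.083447234; SE_fpc = √((1−f)s²/n) = 0.074096447.
Ratio = √(1−f) = 0.88794371.

0.8879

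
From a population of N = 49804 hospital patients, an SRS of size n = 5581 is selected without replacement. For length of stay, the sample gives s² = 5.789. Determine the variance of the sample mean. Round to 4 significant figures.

Under SRS without replacement, Var(ȳ) = (1 − f)·s²/n with f = n/N = 5581/49804 = 0.11205927.
Var(ȳ) = (1 − 0.11205927)·5.789/5581 = 0.88794073·0.0010372693 = 9.2103366 × 10^-4.

9.210 × 10^-4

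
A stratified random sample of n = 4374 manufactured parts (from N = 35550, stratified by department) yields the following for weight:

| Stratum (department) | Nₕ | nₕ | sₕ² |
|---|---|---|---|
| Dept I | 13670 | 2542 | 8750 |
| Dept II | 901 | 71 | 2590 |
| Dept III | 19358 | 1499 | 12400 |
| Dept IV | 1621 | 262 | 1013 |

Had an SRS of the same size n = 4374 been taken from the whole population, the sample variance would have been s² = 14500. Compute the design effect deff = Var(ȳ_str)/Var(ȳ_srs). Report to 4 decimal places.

Var(ȳ_str) = Σ Wₕ²(1−fₕ)sₕ²/nₕ with Wₕ = Nₕ/35550:
  Dept I: (13670/35550)²·(1−2542/13670)·8750/2542 = 0.41432289
  Dept II: (901/35550)²·(1−71/901)·2590/71 = 0.021585648
  Dept III: (19358/35550)²·(1−1499/19358)·12400/1499 = 2.2628641
  Dept IV: (1621/35550)²·(1−262/1621)·1013/262 = 0.006739558
  → Var(ȳ_str) = 2.7055122.
Var(ȳ_srs) = (1 − 4374/35550)·14500/4374 = 2.9071672.
deff = 2.7055122 / 2.9071672 = 0.9306.

0.9306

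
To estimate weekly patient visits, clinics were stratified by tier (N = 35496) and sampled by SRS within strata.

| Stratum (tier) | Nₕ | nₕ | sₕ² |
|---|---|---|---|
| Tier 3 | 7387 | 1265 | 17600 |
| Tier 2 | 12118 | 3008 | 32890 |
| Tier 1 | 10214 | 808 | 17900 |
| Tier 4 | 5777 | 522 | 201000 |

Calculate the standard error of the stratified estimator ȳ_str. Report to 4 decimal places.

Var(ȳ_str) = Σₕ Wₕ²(1 − fₕ)sₕ²/nₕ with Wₕ = Nₕ/N, N = 35496.
Tier 3: Wₕ = 0.20810796; term = 0.20810796²·(1 − 0.17124678)·17600/1265 = 0.49937263.
Tier 2: Wₕ = 0.34139058; term = 0.34139058²·(1 − 0.24822578)·32890/3008 = 0.95802432.
Tier 1: Wₕ = 0.28775073; term = 0.28775073²·(1 − 0.07910711)·17900/808 = 1.6892101.
Tier 4: Wₕ = 0.16275073; term = 0.16275073²·(1 − 0.09035832)·201000/522 = 9.2777317.
Sum = 12.424339.
SE = √(12.424339) = 3.5248.

3.5248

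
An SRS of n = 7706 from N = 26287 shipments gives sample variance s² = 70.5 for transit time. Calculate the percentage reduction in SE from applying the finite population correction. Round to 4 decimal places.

15.9256

f = n/N = 7706/26287 = 0.29314870.
SE_no-fpc = √(s²/n) = 0.095648917; SE_fpc = √((1−f)s²/n) = 0.0804163.
Ratio = √(1−f) = 0.84074449. Reduction = 100·(1 − 0.84074449) = 15.9256%.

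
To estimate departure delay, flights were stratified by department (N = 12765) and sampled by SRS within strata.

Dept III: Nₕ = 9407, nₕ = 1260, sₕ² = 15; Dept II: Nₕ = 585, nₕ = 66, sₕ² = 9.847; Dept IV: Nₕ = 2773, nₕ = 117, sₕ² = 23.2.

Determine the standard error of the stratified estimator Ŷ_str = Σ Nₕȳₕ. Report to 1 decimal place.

1555.0

Var(Ŷ_str) = Σₕ Nₕ²(1 − fₕ)sₕ²/nₕ.
Dept III: 9407²·(1 − 1260/9407)·15/1260 = 912367.01.
Dept II: 585²·(1 − 66/585)·9.847/66 = 45298.438.
Dept IV: 2773²·(1 − 117/2773)·23.2/117 = 1.4604277 × 10^6.
Sum = 2.4180931 × 10^6.
SE = √(2.4180931 × 10^6) = 1555.0.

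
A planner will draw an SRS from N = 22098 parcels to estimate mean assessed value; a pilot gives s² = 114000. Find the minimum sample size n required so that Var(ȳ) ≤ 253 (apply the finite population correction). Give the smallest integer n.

Without fpc, n₀ = s²/D = 114000/253 = 450.5929.
With fpc, (1 − n/N)·s²/n ≤ D requires n ≥ n₀/(1 + n₀/N) = 450.5929/(1 + 450.5929/22098) = 441.5886.
Rounding up, n = 442.

442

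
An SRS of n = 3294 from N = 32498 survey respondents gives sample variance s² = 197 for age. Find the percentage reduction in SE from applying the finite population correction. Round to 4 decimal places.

5.2034

f = n/N = 3294/32498 = 0.10136008.
SE_no-fpc = √(s²/n) = 0.24455205; SE_fpc = √((1−f)s²/n) = 0.23182708.
Ratio = √(1−f) = 0.94796620. Reduction = 100·(1 − 0.94796620) = 5.2034%.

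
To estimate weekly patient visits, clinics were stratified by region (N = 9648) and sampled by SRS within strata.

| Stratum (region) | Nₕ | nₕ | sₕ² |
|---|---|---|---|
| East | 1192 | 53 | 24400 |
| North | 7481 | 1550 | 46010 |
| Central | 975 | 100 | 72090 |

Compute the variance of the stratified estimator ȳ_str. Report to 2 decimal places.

Var(ȳ_str) = Σₕ Wₕ²(1 − fₕ)sₕ²/nₕ with Wₕ = Nₕ/N, N = 9648.
East: Wₕ = 0.12354892; term = 0.12354892²·(1 − 0.04446309)·24400/53 = 6.7148969.
North: Wₕ = 0.77539386; term = 0.77539386²·(1 − 0.20719155)·46010/1550 = 14.149253.
Central: Wₕ = 0.10105721; term = 0.10105721²·(1 − 0.10256410)·72090/100 = 6.6071338.
Sum = 27.471284.

27.47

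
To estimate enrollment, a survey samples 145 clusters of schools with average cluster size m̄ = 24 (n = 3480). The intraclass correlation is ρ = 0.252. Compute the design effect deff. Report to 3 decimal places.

6.796

deff = 1 + (24 − 1)·0.252 = 1 + 5.796 = 6.796.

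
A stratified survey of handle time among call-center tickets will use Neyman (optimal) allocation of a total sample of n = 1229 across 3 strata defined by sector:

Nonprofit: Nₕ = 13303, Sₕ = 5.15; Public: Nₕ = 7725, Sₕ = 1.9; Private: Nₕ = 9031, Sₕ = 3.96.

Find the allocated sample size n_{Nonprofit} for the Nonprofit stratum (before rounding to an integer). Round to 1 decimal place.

707.9

Neyman allocation: nₕ = n·NₕSₕ / Σⱼ NⱼSⱼ.
Σ NⱼSⱼ = 13303·5.15 + 7725·1.9 + 9031·3.96 = 118950.71.
n_{Nonprofit} = 1229·13303·5.15 / 118950.71 = 707.9.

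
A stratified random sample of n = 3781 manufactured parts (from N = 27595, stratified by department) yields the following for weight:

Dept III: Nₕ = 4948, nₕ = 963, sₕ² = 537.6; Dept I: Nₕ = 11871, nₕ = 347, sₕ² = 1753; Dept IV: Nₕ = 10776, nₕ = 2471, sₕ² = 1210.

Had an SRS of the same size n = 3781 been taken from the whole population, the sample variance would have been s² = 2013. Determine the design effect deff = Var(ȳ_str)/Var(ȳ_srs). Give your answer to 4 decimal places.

2.1321

Var(ȳ_str) = Σ Wₕ²(1−fₕ)sₕ²/nₕ with Wₕ = Nₕ/27595:
  Dept III: (4948/27595)²·(1−963/4948)·537.6/963 = 0.014455403
  Dept I: (11871/27595)²·(1−347/11871)·1753/347 = 0.90757432
  Dept IV: (10776/27595)²·(1−2471/10776)·1210/2471 = 0.057550493
  → Var(ȳ_str) = 0.97958022.
Var(ȳ_srs) = (1 − 3781/27595)·2013/3781 = 0.45945084.
deff = 0.97958022 / 0.45945084 = 2.1321.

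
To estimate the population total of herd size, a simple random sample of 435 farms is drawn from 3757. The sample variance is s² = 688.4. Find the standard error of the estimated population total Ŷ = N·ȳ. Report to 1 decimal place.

Var(Ŷ) = N²·Var(ȳ) = N²·(1 − n/N)·s²/n.
f = 435/3757 = 0.11578387; Var(ȳ) = 0.88421613·688.4/435 = 1.3992974.
Var(Ŷ) = 3757² · 1.3992974 = 1.9751151 × 10^7.
SE(Ŷ) = √(1.9751151 × 10^7) = 4444.2.

4444.2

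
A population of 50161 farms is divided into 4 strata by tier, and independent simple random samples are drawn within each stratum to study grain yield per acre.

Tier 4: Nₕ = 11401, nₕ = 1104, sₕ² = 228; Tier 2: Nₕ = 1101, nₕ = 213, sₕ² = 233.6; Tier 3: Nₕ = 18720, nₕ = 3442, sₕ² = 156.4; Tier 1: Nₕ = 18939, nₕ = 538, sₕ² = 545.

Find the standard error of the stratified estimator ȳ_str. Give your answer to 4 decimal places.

Var(ȳ_str) = Σₕ Wₕ²(1 − fₕ)sₕ²/nₕ with Wₕ = Nₕ/N, N = 50161.
Tier 4: Wₕ = 0.22728813; term = 0.22728813²·(1 − 0.09683361)·228/1104 = 0.0096357841.
Tier 2: Wₕ = 0.02194932; term = 0.02194932²·(1 − 0.19346049)·233.6/213 = 4.2614868 × 10^-4.
Tier 3: Wₕ = 0.37319830; term = 0.37319830²·(1 − 0.18386752)·156.4/3442 = 0.0051649469.
Tier 1: Wₕ = 0.37756424; term = 0.37756424²·(1 − 0.02840699)·545/538 = 0.14030732.
Sum = 0.1555342.
SE = √(0.1555342) = 0.3944.

0.3944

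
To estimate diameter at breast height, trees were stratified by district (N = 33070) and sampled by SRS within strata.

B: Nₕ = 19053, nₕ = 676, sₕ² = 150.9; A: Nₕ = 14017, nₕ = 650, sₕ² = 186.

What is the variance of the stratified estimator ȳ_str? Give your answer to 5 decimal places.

Var(ȳ_str) = Σₕ Wₕ²(1 − fₕ)sₕ²/nₕ with Wₕ = Nₕ/N, N = 33070.
B: Wₕ = 0.57614152; term = 0.57614152²·(1 − 0.03547998)·150.9/676 = 0.071468084.
A: Wₕ = 0.42385848; term = 0.42385848²·(1 − 0.04637226)·186/650 = 0.049025295.
Sum = 0.12049338.

0.12049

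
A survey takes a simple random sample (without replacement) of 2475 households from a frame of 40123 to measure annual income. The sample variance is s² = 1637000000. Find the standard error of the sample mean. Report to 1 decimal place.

787.8

Under SRS without replacement, Var(ȳ) = (1 − f)·s²/n with f = n/N = 2475/40123 = 0.06168532.
Var(ȳ) = (1 − 0.06168532)·1637000000/2475 = 0.93831468·661414.14 = 620614.6.
SE(ȳ) = √(620614.6) = 787.8.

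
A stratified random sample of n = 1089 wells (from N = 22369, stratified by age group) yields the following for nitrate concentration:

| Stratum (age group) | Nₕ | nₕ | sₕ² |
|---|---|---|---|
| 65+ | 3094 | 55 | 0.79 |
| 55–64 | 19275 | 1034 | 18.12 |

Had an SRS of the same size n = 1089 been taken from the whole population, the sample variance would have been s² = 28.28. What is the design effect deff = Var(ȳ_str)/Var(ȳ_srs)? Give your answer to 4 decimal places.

0.5094

Var(ȳ_str) = Σ Wₕ²(1−fₕ)sₕ²/nₕ with Wₕ = Nₕ/22369:
  65+: (3094/22369)²·(1−55/3094)·0.79/55 = 2.6991205 × 10^-4
  55–64: (19275/22369)²·(1−1034/19275)·18.12/1034 = 0.012313671
  → Var(ȳ_str) = 0.012583583.
Var(ȳ_srs) = (1 − 1089/22369)·28.28/1089 = 0.024704529.
deff = 0.012583583 / 0.024704529 = 0.5094.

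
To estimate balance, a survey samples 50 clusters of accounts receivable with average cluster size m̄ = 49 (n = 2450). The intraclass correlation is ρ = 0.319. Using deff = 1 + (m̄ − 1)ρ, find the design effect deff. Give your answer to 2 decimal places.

16.31

deff = 1 + (49 − 1)·0.319 = 1 + 15.312 = 16.312.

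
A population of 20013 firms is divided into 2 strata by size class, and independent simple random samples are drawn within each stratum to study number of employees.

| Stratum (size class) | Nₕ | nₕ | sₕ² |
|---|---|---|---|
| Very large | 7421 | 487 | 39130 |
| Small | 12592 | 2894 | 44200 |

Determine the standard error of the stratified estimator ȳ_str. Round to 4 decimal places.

Var(ȳ_str) = Σₕ Wₕ²(1 − fₕ)sₕ²/nₕ with Wₕ = Nₕ/N, N = 20013.
Very large: Wₕ = 0.37080897; term = 0.37080897²·(1 − 0.06562458)·39130/487 = 10.322925.
Small: Wₕ = 0.62919103; term = 0.62919103²·(1 − 0.22982846)·44200/2894 = 4.6566784.
Sum = 14.979603.
SE = √(14.979603) = 3.8703.

3.8703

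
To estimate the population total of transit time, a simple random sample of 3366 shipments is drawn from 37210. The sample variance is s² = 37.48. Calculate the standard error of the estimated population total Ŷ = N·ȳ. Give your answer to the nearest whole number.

Var(Ŷ) = N²·Var(ȳ) = N²·(1 − n/N)·s²/n.
f = 3366/37210 = 0.09045955; Var(ȳ) = 0.90954045·37.48/3366 = 0.010127622.
Var(Ŷ) = 37210² · 0.010127622 = 1.4022544 × 10^7.
SE(Ŷ) = √(1.4022544 × 10^7) = 3745.

3745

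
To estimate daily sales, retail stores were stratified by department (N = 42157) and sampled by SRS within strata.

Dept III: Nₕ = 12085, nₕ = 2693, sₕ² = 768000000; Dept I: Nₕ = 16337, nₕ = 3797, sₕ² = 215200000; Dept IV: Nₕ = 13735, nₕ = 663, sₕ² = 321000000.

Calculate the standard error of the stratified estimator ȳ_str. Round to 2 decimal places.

271.40

Var(ȳ_str) = Σₕ Wₕ²(1 − fₕ)sₕ²/nₕ with Wₕ = Nₕ/N, N = 42157.
Dept III: Wₕ = 0.28666651; term = 0.28666651²·(1 − 0.22283823)·768000000/2693 = 18213.366.
Dept I: Wₕ = 0.38752758; term = 0.38752758²·(1 − 0.23241721)·215200000/3797 = 6533.2928.
Dept IV: Wₕ = 0.32580592; term = 0.32580592²·(1 − 0.04827084)·321000000/663 = 48912.832.
Sum = 73659.491.
SE = √(73659.491) = 271.40.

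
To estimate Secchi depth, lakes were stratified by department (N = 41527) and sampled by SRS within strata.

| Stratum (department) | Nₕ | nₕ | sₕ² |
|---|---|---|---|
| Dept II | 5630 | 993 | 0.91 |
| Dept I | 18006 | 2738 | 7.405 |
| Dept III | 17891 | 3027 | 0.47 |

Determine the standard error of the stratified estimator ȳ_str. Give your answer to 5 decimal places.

Var(ȳ_str) = Σₕ Wₕ²(1 − fₕ)sₕ²/nₕ with Wₕ = Nₕ/N, N = 41527.
Dept II: Wₕ = 0.13557445; term = 0.13557445²·(1 − 0.17637655)·0.91/993 = 1.3873196 × 10^-5.
Dept I: Wₕ = 0.43359742; term = 0.43359742²·(1 − 0.15206042)·7.405/2738 = 4.311515 × 10^-4.
Dept III: Wₕ = 0.43082814; term = 0.43082814²·(1 − 0.16919121)·0.47/3027 = 2.3943886 × 10^-5.
Sum = 4.6896858 × 10^-4.
SE = √(4.6896858 × 10^-4) = 0.02166.

0.02166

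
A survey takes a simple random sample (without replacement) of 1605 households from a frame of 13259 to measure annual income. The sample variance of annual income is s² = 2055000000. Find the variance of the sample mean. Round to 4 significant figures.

Under SRS without replacement, Var(ȳ) = (1 − f)·s²/n with f = n/N = 1605/13259 = 0.12104985.
Var(ȳ) = (1 − 0.12104985)·2055000000/1605 = 0.87895015·1.2803738 × 10^6 = 1.1253848 × 10^6.

1.125 × 10^6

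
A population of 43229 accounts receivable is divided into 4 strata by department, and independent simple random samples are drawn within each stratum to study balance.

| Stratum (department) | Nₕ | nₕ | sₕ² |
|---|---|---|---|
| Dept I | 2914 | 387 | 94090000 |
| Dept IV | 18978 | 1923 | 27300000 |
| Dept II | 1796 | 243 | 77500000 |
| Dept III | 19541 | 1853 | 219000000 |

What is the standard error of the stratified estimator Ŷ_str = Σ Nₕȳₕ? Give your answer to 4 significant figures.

Var(Ŷ_str) = Σₕ Nₕ²(1 − fₕ)sₕ²/nₕ.
Dept I: 2914²·(1 − 387/2914)·94090000/387 = 1.7903061 × 10^12.
Dept IV: 18978²·(1 − 1923/18978)·27300000/1923 = 4.5950001 × 10^12.
Dept II: 1796²·(1 − 243/1796)·77500000/243 = 8.8955584 × 10^11.
Dept III: 19541²·(1 − 1853/19541)·219000000/1853 = 4.0850202 × 10^13.
Sum = 4.8125064 × 10^13.
SE = √(4.8125064 × 10^13) = 6.937 × 10^6.

6.937 × 10^6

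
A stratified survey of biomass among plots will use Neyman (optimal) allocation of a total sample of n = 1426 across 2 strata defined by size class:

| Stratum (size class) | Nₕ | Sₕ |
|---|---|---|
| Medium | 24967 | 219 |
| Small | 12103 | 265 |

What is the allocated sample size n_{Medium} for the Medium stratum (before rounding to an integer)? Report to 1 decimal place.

Neyman allocation: nₕ = n·NₕSₕ / Σⱼ NⱼSⱼ.
Σ NⱼSⱼ = 24967·219 + 12103·265 = 8.675068 × 10^6.
n_{Medium} = 1426·24967·219 / (8.675068 × 10^6) = 898.8.

898.8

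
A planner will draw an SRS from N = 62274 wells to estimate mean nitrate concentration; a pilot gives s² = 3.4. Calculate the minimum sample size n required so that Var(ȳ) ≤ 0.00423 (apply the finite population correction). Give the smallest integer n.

Without fpc, n₀ = s²/D = 3.4/0.00423 = 803.7825.
With fpc, (1 − n/N)·s²/n ≤ D requires n ≥ n₀/(1 + n₀/N) = 803.7825/(1 + 803.7825/62274) = 793.5401.
Rounding up, n = 794.

794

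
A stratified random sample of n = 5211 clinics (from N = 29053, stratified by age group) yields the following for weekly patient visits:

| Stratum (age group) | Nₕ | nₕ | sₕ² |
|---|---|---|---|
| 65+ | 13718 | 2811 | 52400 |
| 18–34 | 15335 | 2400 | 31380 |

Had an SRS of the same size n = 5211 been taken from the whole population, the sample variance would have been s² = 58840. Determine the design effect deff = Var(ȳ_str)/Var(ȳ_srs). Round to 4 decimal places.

Var(ȳ_str) = Σ Wₕ²(1−fₕ)sₕ²/nₕ with Wₕ = Nₕ/29053:
  65+: (13718/29053)²·(1−2811/13718)·52400/2811 = 3.3043389
  18–34: (15335/29053)²·(1−2400/15335)·31380/2400 = 3.0726277
  → Var(ȳ_str) = 6.3769666.
Var(ȳ_srs) = (1 − 5211/29053)·58840/5211 = 9.2662346.
deff = 6.3769666 / 9.2662346 = 0.6882.

0.6882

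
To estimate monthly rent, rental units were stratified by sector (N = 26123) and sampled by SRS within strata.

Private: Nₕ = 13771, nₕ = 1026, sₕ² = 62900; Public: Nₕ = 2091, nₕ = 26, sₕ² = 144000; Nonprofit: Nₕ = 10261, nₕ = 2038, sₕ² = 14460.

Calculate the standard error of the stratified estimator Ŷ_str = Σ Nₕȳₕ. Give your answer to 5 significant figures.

187810

Var(Ŷ_str) = Σₕ Nₕ²(1 − fₕ)sₕ²/nₕ.
Private: 13771²·(1 − 1026/13771)·62900/1026 = 1.0759909 × 10^10.
Public: 2091²·(1 − 26/2091)·144000/26 = 2.3914606 × 10^10.
Nonprofit: 10261²·(1 − 2038/10261)·14460/2038 = 5.9866531 × 10^8.
Sum = 3.527318 × 10^10.
SE = √(3.527318 × 10^10) = 187810.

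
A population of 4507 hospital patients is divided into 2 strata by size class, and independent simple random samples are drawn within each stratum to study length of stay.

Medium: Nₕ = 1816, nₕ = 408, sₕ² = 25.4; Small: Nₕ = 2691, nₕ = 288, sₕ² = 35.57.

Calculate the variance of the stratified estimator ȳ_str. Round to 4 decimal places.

0.0472

Var(ȳ_str) = Σₕ Wₕ²(1 − fₕ)sₕ²/nₕ with Wₕ = Nₕ/N, N = 4507.
Medium: Wₕ = 0.40292878; term = 0.40292878²·(1 − 0.22466960)·25.4/408 = 0.0078364061.
Small: Wₕ = 0.59707122; term = 0.59707122²·(1 − 0.10702341)·35.57/288 = 0.039317304.
Sum = 0.04715371.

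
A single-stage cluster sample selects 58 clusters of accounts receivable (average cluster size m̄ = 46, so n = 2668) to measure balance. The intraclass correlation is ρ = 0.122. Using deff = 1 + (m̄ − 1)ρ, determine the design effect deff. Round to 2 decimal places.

6.49

deff = 1 + (46 − 1)·0.122 = 1 + 5.49 = 6.49.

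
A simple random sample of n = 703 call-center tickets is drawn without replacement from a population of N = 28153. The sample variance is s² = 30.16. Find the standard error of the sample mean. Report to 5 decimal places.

Under SRS without replacement, Var(ȳ) = (1 − f)·s²/n with f = n/N = 703/28153 = 0.02497070.
Var(ȳ) = (1 − 0.02497070)·30.16/703 = 0.97502930·0.042901849 = 0.04183056.
SE(ȳ) = √(0.04183056) = 0.20453.

0.20453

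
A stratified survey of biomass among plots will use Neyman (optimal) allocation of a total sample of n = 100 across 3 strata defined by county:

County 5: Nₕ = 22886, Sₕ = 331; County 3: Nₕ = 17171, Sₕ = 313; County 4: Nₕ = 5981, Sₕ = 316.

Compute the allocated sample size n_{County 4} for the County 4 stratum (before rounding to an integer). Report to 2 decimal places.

12.74

Neyman allocation: nₕ = n·NₕSₕ / Σⱼ NⱼSⱼ.
Σ NⱼSⱼ = 22886·331 + 17171·313 + 5981·316 = 1.4839785 × 10^7.
n_{County 4} = 100·5981·316 / (1.4839785 × 10^7) = 12.74.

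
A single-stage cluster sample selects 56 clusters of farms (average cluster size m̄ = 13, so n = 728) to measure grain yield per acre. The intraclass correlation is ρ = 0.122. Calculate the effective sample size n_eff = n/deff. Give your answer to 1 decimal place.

295.5

deff = 1 + (13 − 1)·0.122 = 1 + 1.464 = 2.464.
n_eff = 728 / 2.464 = 295.5.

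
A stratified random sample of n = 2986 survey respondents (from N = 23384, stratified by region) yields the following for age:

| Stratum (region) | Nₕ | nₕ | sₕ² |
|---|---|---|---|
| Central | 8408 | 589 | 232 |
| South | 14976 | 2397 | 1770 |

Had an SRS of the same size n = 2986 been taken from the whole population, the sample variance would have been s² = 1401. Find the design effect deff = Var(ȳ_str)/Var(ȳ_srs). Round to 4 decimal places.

0.7373

Var(ȳ_str) = Σ Wₕ²(1−fₕ)sₕ²/nₕ with Wₕ = Nₕ/23384:
  Central: (8408/23384)²·(1−589/8408)·232/589 = 0.047356435
  South: (14976/23384)²·(1−2397/14976)·1770/2397 = 0.25439559
  → Var(ȳ_str) = 0.30175203.
Var(ȳ_srs) = (1 − 2986/23384)·1401/2986 = 0.40927679.
deff = 0.30175203 / 0.40927679 = 0.7373.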